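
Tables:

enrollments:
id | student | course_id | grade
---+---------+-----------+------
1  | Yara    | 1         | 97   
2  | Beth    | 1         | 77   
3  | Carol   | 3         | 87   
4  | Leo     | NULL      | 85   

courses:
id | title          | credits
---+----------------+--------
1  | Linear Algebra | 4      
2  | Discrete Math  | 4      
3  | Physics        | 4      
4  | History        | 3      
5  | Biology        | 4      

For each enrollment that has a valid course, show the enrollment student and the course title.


INNER JOIN keeps only enrollments rows whose course_id matches an id in courses. Walk through each enrollment:
  - enrollment 1 (Yara): course_id=1 -> matches Linear Algebra
  - enrollment 2 (Beth): course_id=1 -> matches Linear Algebra
  - enrollment 3 (Carol): course_id=3 -> matches Physics
  - enrollment 4 (Leo): course_id=NULL, no match -> dropped
So 1 of 4 rows is dropped.

SQL:
SELECT a.student, b.title AS course
FROM enrollments a
INNER JOIN courses b ON a.course_id = b.id

Result:
student | course        
--------+---------------
Yara    | Linear Algebra
Beth    | Linear Algebra
Carol   | Physics       


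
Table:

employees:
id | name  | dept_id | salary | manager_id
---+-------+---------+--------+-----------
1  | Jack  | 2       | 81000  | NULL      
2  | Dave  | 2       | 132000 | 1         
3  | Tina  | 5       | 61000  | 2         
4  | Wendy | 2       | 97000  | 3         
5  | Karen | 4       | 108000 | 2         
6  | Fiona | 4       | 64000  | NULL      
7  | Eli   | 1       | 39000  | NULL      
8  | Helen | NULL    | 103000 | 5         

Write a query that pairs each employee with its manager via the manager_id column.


This is a self-join: employees is joined to a second copy of itself, matching each row's manager_id to another row's id. Use LEFT JOIN so rows with manager_id=NULL are kept.
  - employee 1 (Jack): manager_id=NULL -> NULL
  - employee 2 (Dave): manager_id=1 -> Jack
  - employee 3 (Tina): manager_id=2 -> Dave
  - employee 4 (Wendy): manager_id=3 -> Tina
  - employee 5 (Karen): manager_id=2 -> Dave
  - employee 6 (Fiona): manager_id=NULL -> NULL
  - employee 7 (Eli): manager_id=NULL -> NULL
  - employee 8 (Helen): manager_id=5 -> Karen

SQL:
SELECT a.name AS item, b.name AS manager
FROM employees a
LEFT JOIN employees b ON a.manager_id = b.id

Result:
item  | manager
------+--------
Jack  | NULL   
Dave  | Jack   
Tina  | Dave   
Wendy | Tina   
Karen | Dave   
Fiona | NULL   
Eli   | NULL   
Helen | Karen  


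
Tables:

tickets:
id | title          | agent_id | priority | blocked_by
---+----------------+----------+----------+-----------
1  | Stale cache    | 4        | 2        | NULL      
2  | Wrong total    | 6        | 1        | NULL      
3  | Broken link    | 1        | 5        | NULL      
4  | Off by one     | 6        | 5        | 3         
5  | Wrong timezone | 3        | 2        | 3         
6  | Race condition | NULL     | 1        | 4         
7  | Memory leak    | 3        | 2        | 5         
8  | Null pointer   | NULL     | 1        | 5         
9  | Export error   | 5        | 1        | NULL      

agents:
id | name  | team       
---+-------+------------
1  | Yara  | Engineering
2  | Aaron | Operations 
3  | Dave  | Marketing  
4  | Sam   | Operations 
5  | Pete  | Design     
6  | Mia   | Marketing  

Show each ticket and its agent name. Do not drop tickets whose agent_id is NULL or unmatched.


LEFT JOIN keeps every row from tickets (the left table); where agent_id has no match in agents, the agent columns become NULL. Walk through each ticket:
  - ticket 1 (Stale cache): agent_id=4 -> matches Sam
  - ticket 2 (Wrong total): agent_id=6 -> matches Mia
  - ticket 3 (Broken link): agent_id=1 -> matches Yara
  - ticket 4 (Off by one): agent_id=6 -> matches Mia
  - ticket 5 (Wrong timezone): agent_id=3 -> matches Dave
  - ticket 6 (Race condition): agent_id=NULL, no match -> kept with NULL
  - ticket 7 (Memory leak): agent_id=3 -> matches Dave
  - ticket 8 (Null pointer): agent_id=NULL, no match -> kept with NULL
  - ticket 9 (Export error): agent_id=5 -> matches Pete
All 9 rows appear; 2 have NULL agent.

SQL:
SELECT a.title, b.name AS agent
FROM tickets a
LEFT JOIN agents b ON a.agent_id = b.id

Result:
title          | agent
---------------+------
Stale cache    | Sam  
Wrong total    | Mia  
Broken link    | Yara 
Off by one     | Mia  
Wrong timezone | Dave 
Race condition | NULL 
Memory leak    | Dave 
Null pointer   | NULL 
Export error   | Pete 


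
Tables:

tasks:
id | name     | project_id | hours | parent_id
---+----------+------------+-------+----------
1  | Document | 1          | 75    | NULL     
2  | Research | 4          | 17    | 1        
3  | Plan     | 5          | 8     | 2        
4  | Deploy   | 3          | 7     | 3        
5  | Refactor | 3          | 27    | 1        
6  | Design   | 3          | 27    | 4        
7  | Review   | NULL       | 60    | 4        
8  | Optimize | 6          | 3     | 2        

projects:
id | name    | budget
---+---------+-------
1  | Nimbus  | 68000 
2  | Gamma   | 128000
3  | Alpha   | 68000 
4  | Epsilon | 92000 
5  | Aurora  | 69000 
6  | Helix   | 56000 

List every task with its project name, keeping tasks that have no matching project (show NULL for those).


LEFT JOIN keeps every row from tasks (the left table); where project_id has no match in projects, the project columns become NULL. Walk through each task:
  - task 1 (Document): project_id=1 -> matches Nimbus
  - task 2 (Research): project_id=4 -> matches Epsilon
  - task 3 (Plan): project_id=5 -> matches Aurora
  - task 4 (Deploy): project_id=3 -> matches Alpha
  - task 5 (Refactor): project_id=3 -> matches Alpha
  - task 6 (Design): project_id=3 -> matches Alpha
  - task 7 (Review): project_id=NULL, no match -> kept with NULL
  - task 8 (Optimize): project_id=6 -> matches Helix
All 8 rows appear; 1 has NULL project.

SQL:
SELECT a.name, b.name AS project
FROM tasks a
LEFT JOIN projects b ON a.project_id = b.id

Result:
name     | project
---------+--------
Document | Nimbus 
Research | Epsilon
Plan     | Aurora 
Deploy   | Alpha  
Refactor | Alpha  
Design   | Alpha  
Review   | NULL   
Optimize | Helix  


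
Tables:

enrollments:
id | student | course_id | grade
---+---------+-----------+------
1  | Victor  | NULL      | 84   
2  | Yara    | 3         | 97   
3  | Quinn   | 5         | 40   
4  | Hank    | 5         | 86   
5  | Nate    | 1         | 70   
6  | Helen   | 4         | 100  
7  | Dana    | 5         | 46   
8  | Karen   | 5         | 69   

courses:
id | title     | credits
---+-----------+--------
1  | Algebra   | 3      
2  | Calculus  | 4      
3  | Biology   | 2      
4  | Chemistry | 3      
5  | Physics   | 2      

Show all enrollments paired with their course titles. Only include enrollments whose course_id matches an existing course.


INNER JOIN keeps only enrollments rows whose course_id matches an id in courses. Walk through each enrollment:
  - enrollment 1 (Victor): course_id=NULL, no match -> dropped
  - enrollment 2 (Yara): course_id=3 -> matches Biology
  - enrollment 3 (Quinn): course_id=5 -> matches Physics
  - enrollment 4 (Hank): course_id=5 -> matches Physics
  - enrollment 5 (Nate): course_id=1 -> matches Algebra
  - enrollment 6 (Helen): course_id=4 -> matches Chemistry
  - enrollment 7 (Dana): course_id=5 -> matches Physics
  - enrollment 8 (Karen): course_id=5 -> matches Physics
So 1 of 8 rows is dropped.

SQL:
SELECT a.student, b.title AS course
FROM enrollments a
INNER JOIN courses b ON a.course_id = b.id

Result:
student | course   
--------+----------
Yara    | Biology  
Quinn   | Physics  
Hank    | Physics  
Nate    | Algebra  
Helen   | Chemistry
Dana    | Physics  
Karen   | Physics  


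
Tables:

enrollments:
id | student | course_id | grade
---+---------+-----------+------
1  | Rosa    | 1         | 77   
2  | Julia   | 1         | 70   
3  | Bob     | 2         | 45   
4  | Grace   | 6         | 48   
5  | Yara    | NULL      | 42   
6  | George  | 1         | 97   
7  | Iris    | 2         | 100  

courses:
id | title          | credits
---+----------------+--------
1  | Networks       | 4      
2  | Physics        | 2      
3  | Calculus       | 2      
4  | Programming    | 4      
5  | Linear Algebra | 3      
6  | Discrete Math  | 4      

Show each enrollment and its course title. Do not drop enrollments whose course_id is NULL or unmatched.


LEFT JOIN keeps every row from enrollments (the left table); where course_id has no match in courses, the course columns become NULL. Walk through each enrollment:
  - enrollment 1 (Rosa): course_id=1 -> matches Networks
  - enrollment 2 (Julia): course_id=1 -> matches Networks
  - enrollment 3 (Bob): course_id=2 -> matches Physics
  - enrollment 4 (Grace): course_id=6 -> matches Discrete Math
  - enrollment 5 (Yara): course_id=NULL, no match -> kept with NULL
  - enrollment 6 (George): course_id=1 -> matches Networks
  - enrollment 7 (Iris): course_id=2 -> matches Physics
All 7 rows appear; 1 has NULL course.

SQL:
SELECT a.student, b.title AS course
FROM enrollments a
LEFT JOIN courses b ON a.course_id = b.id

Result:
student | course       
--------+--------------
Rosa    | Networks     
Julia   | Networks     
Bob     | Physics      
Grace   | Discrete Math
Yara    | NULL         
George  | Networks     
Iris    | Physics      


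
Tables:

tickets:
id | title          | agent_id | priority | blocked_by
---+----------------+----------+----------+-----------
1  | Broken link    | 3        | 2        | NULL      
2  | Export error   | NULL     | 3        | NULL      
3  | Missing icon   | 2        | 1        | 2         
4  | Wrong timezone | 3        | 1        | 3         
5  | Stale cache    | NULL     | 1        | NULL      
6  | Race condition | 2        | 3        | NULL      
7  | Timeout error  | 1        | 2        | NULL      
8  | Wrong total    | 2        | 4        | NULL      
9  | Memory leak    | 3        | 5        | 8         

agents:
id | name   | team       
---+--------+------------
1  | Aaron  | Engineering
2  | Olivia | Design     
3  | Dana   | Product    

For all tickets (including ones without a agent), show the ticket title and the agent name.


LEFT JOIN keeps every row from tickets (the left table); where agent_id has no match in agents, the agent columns become NULL. Walk through each ticket:
  - ticket 1 (Broken link): agent_id=3 -> matches Dana
  - ticket 2 (Export error): agent_id=NULL, no match -> kept with NULL
  - ticket 3 (Missing icon): agent_id=2 -> matches Olivia
  - ticket 4 (Wrong timezone): agent_id=3 -> matches Dana
  - ticket 5 (Stale cache): agent_id=NULL, no match -> kept with NULL
  - ticket 6 (Race condition): agent_id=2 -> matches Olivia
  - ticket 7 (Timeout error): agent_id=1 -> matches Aaron
  - ticket 8 (Wrong total): agent_id=2 -> matches Olivia
  - ticket 9 (Memory leak): agent_id=3 -> matches Dana
All 9 rows appear; 2 have NULL agent.

SQL:
SELECT a.title, b.name AS agent
FROM tickets a
LEFT JOIN agents b ON a.agent_id = b.id

Result:
title          | agent 
---------------+-------
Broken link    | Dana  
Export error   | NULL  
Missing icon   | Olivia
Wrong timezone | Dana  
Stale cache    | NULL  
Race condition | Olivia
Timeout error  | Aaron 
Wrong total    | Olivia
Memory leak    | Dana  


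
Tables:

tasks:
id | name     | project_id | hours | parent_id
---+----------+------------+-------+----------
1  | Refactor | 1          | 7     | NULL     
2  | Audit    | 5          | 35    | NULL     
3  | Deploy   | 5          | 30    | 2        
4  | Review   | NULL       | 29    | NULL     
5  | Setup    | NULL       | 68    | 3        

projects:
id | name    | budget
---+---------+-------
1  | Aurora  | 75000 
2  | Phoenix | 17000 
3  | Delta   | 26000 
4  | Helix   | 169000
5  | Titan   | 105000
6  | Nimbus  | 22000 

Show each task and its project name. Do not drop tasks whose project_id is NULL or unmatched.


LEFT JOIN keeps every row from tasks (the left table); where project_id has no match in projects, the project columns become NULL. Walk through each task:
  - task 1 (Refactor): project_id=1 -> matches Aurora
  - task 2 (Audit): project_id=5 -> matches Titan
  - task 3 (Deploy): project_id=5 -> matches Titan
  - task 4 (Review): project_id=NULL, no match -> kept with NULL
  - task 5 (Setup): project_id=NULL, no match -> kept with NULL
All 5 rows appear; 2 have NULL project.

SQL:
SELECT a.name, b.name AS project
FROM tasks a
LEFT JOIN projects b ON a.project_id = b.id

Result:
name     | project
---------+--------
Refactor | Aurora 
Audit    | Titan  
Deploy   | Titan  
Review   | NULL   
Setup    | NULL   


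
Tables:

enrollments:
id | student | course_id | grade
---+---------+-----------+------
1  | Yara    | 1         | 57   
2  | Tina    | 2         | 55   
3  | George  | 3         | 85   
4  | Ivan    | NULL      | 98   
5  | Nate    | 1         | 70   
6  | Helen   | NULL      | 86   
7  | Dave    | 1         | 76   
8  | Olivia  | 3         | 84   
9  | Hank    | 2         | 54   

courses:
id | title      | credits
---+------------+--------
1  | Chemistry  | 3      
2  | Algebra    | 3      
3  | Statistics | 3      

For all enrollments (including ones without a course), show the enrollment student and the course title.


LEFT JOIN keeps every row from enrollments (the left table); where course_id has no match in courses, the course columns become NULL. Walk through each enrollment:
  - enrollment 1 (Yara): course_id=1 -> matches Chemistry
  - enrollment 2 (Tina): course_id=2 -> matches Algebra
  - enrollment 3 (George): course_id=3 -> matches Statistics
  - enrollment 4 (Ivan): course_id=NULL, no match -> kept with NULL
  - enrollment 5 (Nate): course_id=1 -> matches Chemistry
  - enrollment 6 (Helen): course_id=NULL, no match -> kept with NULL
  - enrollment 7 (Dave): course_id=1 -> matches Chemistry
  - enrollment 8 (Olivia): course_id=3 -> matches Statistics
  - enrollment 9 (Hank): course_id=2 -> matches Algebra
All 9 rows appear; 2 have NULL course.

SQL:
SELECT a.student, b.title AS course
FROM enrollments a
LEFT JOIN courses b ON a.course_id = b.id

Result:
student | course    
--------+-----------
Yara    | Chemistry 
Tina    | Algebra   
George  | Statistics
Ivan    | NULL      
Nate    | Chemistry 
Helen   | NULL      
Dave    | Chemistry 
Olivia  | Statistics
Hank    | Algebra   


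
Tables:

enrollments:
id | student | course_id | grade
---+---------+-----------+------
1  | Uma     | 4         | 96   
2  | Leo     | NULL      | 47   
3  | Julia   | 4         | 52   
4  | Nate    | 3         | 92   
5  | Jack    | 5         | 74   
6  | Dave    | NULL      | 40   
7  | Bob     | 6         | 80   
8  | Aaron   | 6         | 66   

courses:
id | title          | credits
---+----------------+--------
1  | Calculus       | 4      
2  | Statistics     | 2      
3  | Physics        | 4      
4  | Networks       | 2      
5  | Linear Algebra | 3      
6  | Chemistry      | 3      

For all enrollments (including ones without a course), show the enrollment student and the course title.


LEFT JOIN keeps every row from enrollments (the left table); where course_id has no match in courses, the course columns become NULL. Walk through each enrollment:
  - enrollment 1 (Uma): course_id=4 -> matches Networks
  - enrollment 2 (Leo): course_id=NULL, no match -> kept with NULL
  - enrollment 3 (Julia): course_id=4 -> matches Networks
  - enrollment 4 (Nate): course_id=3 -> matches Physics
  - enrollment 5 (Jack): course_id=5 -> matches Linear Algebra
  - enrollment 6 (Dave): course_id=NULL, no match -> kept with NULL
  - enrollment 7 (Bob): course_id=6 -> matches Chemistry
  - enrollment 8 (Aaron): course_id=6 -> matches Chemistry
All 8 rows appear; 2 have NULL course.

SQL:
SELECT a.student, b.title AS course
FROM enrollments a
LEFT JOIN courses b ON a.course_id = b.id

Result:
student | course        
--------+---------------
Uma     | Networks      
Leo     | NULL          
Julia   | Networks      
Nate    | Physics       
Jack    | Linear Algebra
Dave    | NULL          
Bob     | Chemistry     
Aaron   | Chemistry     


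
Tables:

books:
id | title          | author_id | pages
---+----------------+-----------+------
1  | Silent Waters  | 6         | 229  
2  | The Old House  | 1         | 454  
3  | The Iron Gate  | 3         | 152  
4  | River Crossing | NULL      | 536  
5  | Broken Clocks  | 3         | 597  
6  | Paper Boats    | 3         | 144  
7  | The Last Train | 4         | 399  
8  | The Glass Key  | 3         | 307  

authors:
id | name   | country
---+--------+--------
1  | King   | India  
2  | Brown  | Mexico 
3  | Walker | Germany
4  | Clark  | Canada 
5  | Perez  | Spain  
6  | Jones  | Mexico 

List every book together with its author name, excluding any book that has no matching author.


INNER JOIN keeps only books rows whose author_id matches an id in authors. Walk through each book:
  - book 1 (Silent Waters): author_id=6 -> matches Jones
  - book 2 (The Old House): author_id=1 -> matches King
  - book 3 (The Iron Gate): author_id=3 -> matches Walker
  - book 4 (River Crossing): author_id=NULL, no match -> dropped
  - book 5 (Broken Clocks): author_id=3 -> matches Walker
  - book 6 (Paper Boats): author_id=3 -> matches Walker
  - book 7 (The Last Train): author_id=4 -> matches Clark
  - book 8 (The Glass Key): author_id=3 -> matches Walker
So 1 of 8 rows is dropped.

SQL:
SELECT a.title, b.name AS author
FROM books a
INNER JOIN authors b ON a.author_id = b.id

Result:
title          | author
---------------+-------
Silent Waters  | Jones 
The Old House  | King  
The Iron Gate  | Walker
Broken Clocks  | Walker
Paper Boats    | Walker
The Last Train | Clark 
The Glass Key  | Walker


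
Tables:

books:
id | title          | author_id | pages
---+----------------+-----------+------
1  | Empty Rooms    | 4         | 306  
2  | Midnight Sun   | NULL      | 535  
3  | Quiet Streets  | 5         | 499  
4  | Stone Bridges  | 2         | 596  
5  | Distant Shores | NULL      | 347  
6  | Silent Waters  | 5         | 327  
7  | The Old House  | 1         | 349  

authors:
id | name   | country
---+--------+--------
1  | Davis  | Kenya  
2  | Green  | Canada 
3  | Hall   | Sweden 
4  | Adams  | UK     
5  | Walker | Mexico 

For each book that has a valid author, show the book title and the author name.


INNER JOIN keeps only books rows whose author_id matches an id in authors. Walk through each book:
  - book 1 (Empty Rooms): author_id=4 -> matches Adams
  - book 2 (Midnight Sun): author_id=NULL, no match -> dropped
  - book 3 (Quiet Streets): author_id=5 -> matches Walker
  - book 4 (Stone Bridges): author_id=2 -> matches Green
  - book 5 (Distant Shores): author_id=NULL, no match -> dropped
  - book 6 (Silent Waters): author_id=5 -> matches Walker
  - book 7 (The Old House): author_id=1 -> matches Davis
So 2 of 7 rows are dropped.

SQL:
SELECT a.title, b.name AS author
FROM books a
INNER JOIN authors b ON a.author_id = b.id

Result:
title         | author
--------------+-------
Empty Rooms   | Adams 
Quiet Streets | Walker
Stone Bridges | Green 
Silent Waters | Walker
The Old House | Davis 


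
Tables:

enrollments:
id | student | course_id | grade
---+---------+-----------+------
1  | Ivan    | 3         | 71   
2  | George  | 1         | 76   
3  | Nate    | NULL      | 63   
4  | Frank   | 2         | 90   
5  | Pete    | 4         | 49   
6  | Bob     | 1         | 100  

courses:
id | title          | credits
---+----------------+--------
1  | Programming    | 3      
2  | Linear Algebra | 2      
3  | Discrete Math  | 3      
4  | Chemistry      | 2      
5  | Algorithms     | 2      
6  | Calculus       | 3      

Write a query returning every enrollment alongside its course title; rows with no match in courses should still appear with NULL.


LEFT JOIN keeps every row from enrollments (the left table); where course_id has no match in courses, the course columns become NULL. Walk through each enrollment:
  - enrollment 1 (Ivan): course_id=3 -> matches Discrete Math
  - enrollment 2 (George): course_id=1 -> matches Programming
  - enrollment 3 (Nate): course_id=NULL, no match -> kept with NULL
  - enrollment 4 (Frank): course_id=2 -> matches Linear Algebra
  - enrollment 5 (Pete): course_id=4 -> matches Chemistry
  - enrollment 6 (Bob): course_id=1 -> matches Programming
All 6 rows appear; 1 has NULL course.

SQL:
SELECT a.student, b.title AS course
FROM enrollments a
LEFT JOIN courses b ON a.course_id = b.id

Result:
student | course        
--------+---------------
Ivan    | Discrete Math 
George  | Programming   
Nate    | NULL          
Frank   | Linear Algebra
Pete    | Chemistry     
Bob     | Programming   


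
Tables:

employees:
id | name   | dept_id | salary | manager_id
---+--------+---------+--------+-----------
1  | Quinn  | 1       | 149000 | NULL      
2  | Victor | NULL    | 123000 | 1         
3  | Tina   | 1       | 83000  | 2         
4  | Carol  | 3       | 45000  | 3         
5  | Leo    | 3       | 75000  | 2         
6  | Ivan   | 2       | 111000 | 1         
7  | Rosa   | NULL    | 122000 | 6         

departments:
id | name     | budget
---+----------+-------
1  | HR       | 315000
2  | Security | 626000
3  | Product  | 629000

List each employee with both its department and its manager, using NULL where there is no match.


Two LEFT JOINs from the same base table employees: one to departments via dept_id, one to employees itself via manager_id. Both are LEFT so every employee is preserved.
Match against departments:
  - employee 1 (Quinn): dept_id=1 -> matches HR
  - employee 2 (Victor): dept_id=NULL, no match -> kept with NULL
  - employee 3 (Tina): dept_id=1 -> matches HR
  - employee 4 (Carol): dept_id=3 -> matches Product
  - employee 5 (Leo): dept_id=3 -> matches Product
  - employee 6 (Ivan): dept_id=2 -> matches Security
  - employee 7 (Rosa): dept_id=NULL, no match -> kept with NULL
Match against employees (self):
  - employee 1 (Quinn): manager_id=NULL -> NULL
  - employee 2 (Victor): manager_id=1 -> Quinn
  - employee 3 (Tina): manager_id=2 -> Victor
  - employee 4 (Carol): manager_id=3 -> Tina
  - employee 5 (Leo): manager_id=2 -> Victor
  - employee 6 (Ivan): manager_id=1 -> Quinn
  - employee 7 (Rosa): manager_id=6 -> Ivan

SQL:
SELECT a.name, b.name AS department, c.name AS manager
FROM employees a
LEFT JOIN departments b ON a.dept_id = b.id
LEFT JOIN employees c ON a.manager_id = c.id

Result:
name   | department | manager
-------+------------+--------
Quinn  | HR         | NULL   
Victor | NULL       | Quinn  
Tina   | HR         | Victor 
Carol  | Product    | Tina   
Leo    | Product    | Victor 
Ivan   | Security   | Quinn  
Rosa   | NULL       | Ivan   


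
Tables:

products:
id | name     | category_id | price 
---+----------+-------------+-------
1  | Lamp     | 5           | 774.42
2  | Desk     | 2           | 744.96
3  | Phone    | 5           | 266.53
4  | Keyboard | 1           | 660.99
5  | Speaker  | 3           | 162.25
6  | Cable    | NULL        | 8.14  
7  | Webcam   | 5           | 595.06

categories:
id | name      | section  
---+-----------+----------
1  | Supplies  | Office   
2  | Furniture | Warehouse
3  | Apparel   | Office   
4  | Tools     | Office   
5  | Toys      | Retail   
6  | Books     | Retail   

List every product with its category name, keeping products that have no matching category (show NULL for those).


LEFT JOIN keeps every row from products (the left table); where category_id has no match in categories, the category columns become NULL. Walk through each product:
  - product 1 (Lamp): category_id=5 -> matches Toys
  - product 2 (Desk): category_id=2 -> matches Furniture
  - product 3 (Phone): category_id=5 -> matches Toys
  - product 4 (Keyboard): category_id=1 -> matches Supplies
  - product 5 (Speaker): category_id=3 -> matches Apparel
  - product 6 (Cable): category_id=NULL, no match -> kept with NULL
  - product 7 (Webcam): category_id=5 -> matches Toys
All 7 rows appear; 1 has NULL category.

SQL:
SELECT a.name, b.name AS category
FROM products a
LEFT JOIN categories b ON a.category_id = b.id

Result:
name     | category 
---------+----------
Lamp     | Toys     
Desk     | Furniture
Phone    | Toys     
Keyboard | Supplies 
Speaker  | Apparel  
Cable    | NULL     
Webcam   | Toys     


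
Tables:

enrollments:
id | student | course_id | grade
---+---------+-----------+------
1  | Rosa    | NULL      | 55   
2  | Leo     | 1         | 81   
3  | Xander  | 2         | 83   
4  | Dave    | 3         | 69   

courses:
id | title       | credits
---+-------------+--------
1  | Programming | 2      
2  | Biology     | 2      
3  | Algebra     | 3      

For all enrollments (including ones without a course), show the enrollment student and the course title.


LEFT JOIN keeps every row from enrollments (the left table); where course_id has no match in courses, the course columns become NULL. Walk through each enrollment:
  - enrollment 1 (Rosa): course_id=NULL, no match -> kept with NULL
  - enrollment 2 (Leo): course_id=1 -> matches Programming
  - enrollment 3 (Xander): course_id=2 -> matches Biology
  - enrollment 4 (Dave): course_id=3 -> matches Algebra
All 4 rows appear; 1 has NULL course.

SQL:
SELECT a.student, b.title AS course
FROM enrollments a
LEFT JOIN courses b ON a.course_id = b.id

Result:
student | course     
--------+------------
Rosa    | NULL       
Leo     | Programming
Xander  | Biology    
Dave    | Algebra    


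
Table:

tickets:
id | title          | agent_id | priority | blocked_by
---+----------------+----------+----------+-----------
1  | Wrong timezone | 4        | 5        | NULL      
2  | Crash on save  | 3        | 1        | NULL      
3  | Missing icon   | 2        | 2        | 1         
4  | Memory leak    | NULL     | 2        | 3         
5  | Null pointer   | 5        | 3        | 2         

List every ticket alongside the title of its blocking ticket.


This is a self-join: tickets is joined to a second copy of itself, matching each row's blocked_by to another row's id. Use LEFT JOIN so rows with blocked_by=NULL are kept.
  - ticket 1 (Wrong timezone): blocked_by=NULL -> NULL
  - ticket 2 (Crash on save): blocked_by=NULL -> NULL
  - ticket 3 (Missing icon): blocked_by=1 -> Wrong timezone
  - ticket 4 (Memory leak): blocked_by=3 -> Missing icon
  - ticket 5 (Null pointer): blocked_by=2 -> Crash on save

SQL:
SELECT a.title AS item, b.title AS blocked_by
FROM tickets a
LEFT JOIN tickets b ON a.blocked_by = b.id

Result:
item           | blocked_by    
---------------+---------------
Wrong timezone | NULL          
Crash on save  | NULL          
Missing icon   | Wrong timezone
Memory leak    | Missing icon  
Null pointer   | Crash on save 


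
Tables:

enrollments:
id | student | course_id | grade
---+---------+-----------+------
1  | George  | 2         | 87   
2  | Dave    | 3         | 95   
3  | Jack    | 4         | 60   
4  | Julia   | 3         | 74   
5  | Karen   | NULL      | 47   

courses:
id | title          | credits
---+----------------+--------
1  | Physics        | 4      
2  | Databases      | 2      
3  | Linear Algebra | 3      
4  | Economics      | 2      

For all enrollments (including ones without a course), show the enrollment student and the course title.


LEFT JOIN keeps every row from enrollments (the left table); where course_id has no match in courses, the course columns become NULL. Walk through each enrollment:
  - enrollment 1 (George): course_id=2 -> matches Databases
  - enrollment 2 (Dave): course_id=3 -> matches Linear Algebra
  - enrollment 3 (Jack): course_id=4 -> matches Economics
  - enrollment 4 (Julia): course_id=3 -> matches Linear Algebra
  - enrollment 5 (Karen): course_id=NULL, no match -> kept with NULL
All 5 rows appear; 1 has NULL course.

SQL:
SELECT a.student, b.title AS course
FROM enrollments a
LEFT JOIN courses b ON a.course_id = b.id

Result:
student | course        
--------+---------------
George  | Databases     
Dave    | Linear Algebra
Jack    | Economics     
Julia   | Linear Algebra
Karen   | NULL          


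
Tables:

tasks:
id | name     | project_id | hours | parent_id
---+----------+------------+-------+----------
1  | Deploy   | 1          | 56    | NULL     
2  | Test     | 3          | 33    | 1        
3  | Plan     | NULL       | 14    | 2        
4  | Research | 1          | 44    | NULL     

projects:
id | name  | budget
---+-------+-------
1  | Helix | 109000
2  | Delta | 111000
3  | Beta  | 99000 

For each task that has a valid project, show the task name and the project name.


INNER JOIN keeps only tasks rows whose project_id matches an id in projects. Walk through each task:
  - task 1 (Deploy): project_id=1 -> matches Helix
  - task 2 (Test): project_id=3 -> matches Beta
  - task 3 (Plan): project_id=NULL, no match -> dropped
  - task 4 (Research): project_id=1 -> matches Helix
So 1 of 4 rows is dropped.

SQL:
SELECT a.name, b.name AS project
FROM tasks a
INNER JOIN projects b ON a.project_id = b.id

Result:
name     | project
---------+--------
Deploy   | Helix  
Test     | Beta   
Research | Helix  


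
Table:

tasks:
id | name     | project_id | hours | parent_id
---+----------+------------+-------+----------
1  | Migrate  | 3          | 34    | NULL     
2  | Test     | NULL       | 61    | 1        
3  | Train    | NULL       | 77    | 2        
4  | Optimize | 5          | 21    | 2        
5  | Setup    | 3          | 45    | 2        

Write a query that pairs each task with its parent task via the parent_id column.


This is a self-join: tasks is joined to a second copy of itself, matching each row's parent_id to another row's id. Use LEFT JOIN so rows with parent_id=NULL are kept.
  - task 1 (Migrate): parent_id=NULL -> NULL
  - task 2 (Test): parent_id=1 -> Migrate
  - task 3 (Train): parent_id=2 -> Test
  - task 4 (Optimize): parent_id=2 -> Test
  - task 5 (Setup): parent_id=2 -> Test

SQL:
SELECT a.name AS item, b.name AS parent
FROM tasks a
LEFT JOIN tasks b ON a.parent_id = b.id

Result:
item     | parent 
---------+--------
Migrate  | NULL   
Test     | Migrate
Train    | Test   
Optimize | Test   
Setup    | Test   


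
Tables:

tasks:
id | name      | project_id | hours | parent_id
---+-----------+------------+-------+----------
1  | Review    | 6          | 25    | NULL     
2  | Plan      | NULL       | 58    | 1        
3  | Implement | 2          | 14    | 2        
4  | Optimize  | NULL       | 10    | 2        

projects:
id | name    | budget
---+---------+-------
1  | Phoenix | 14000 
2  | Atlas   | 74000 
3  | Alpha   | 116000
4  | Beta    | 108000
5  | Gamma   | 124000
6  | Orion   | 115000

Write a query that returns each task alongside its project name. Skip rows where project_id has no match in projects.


INNER JOIN keeps only tasks rows whose project_id matches an id in projects. Walk through each task:
  - task 1 (Review): project_id=6 -> matches Orion
  - task 2 (Plan): project_id=NULL, no match -> dropped
  - task 3 (Implement): project_id=2 -> matches Atlas
  - task 4 (Optimize): project_id=NULL, no match -> dropped
So 2 of 4 rows are dropped.

SQL:
SELECT a.name, b.name AS project
FROM tasks a
INNER JOIN projects b ON a.project_id = b.id

Result:
name      | project
----------+--------
Review    | Orion  
Implement | Atlas  


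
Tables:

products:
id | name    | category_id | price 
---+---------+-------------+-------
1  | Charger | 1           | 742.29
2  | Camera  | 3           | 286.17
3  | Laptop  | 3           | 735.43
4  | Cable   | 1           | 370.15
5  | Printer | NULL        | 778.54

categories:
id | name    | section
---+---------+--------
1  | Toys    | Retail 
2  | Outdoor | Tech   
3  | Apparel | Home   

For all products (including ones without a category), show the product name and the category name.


LEFT JOIN keeps every row from products (the left table); where category_id has no match in categories, the category columns become NULL. Walk through each product:
  - product 1 (Charger): category_id=1 -> matches Toys
  - product 2 (Camera): category_id=3 -> matches Apparel
  - product 3 (Laptop): category_id=3 -> matches Apparel
  - product 4 (Cable): category_id=1 -> matches Toys
  - product 5 (Printer): category_id=NULL, no match -> kept with NULL
All 5 rows appear; 1 has NULL category.

SQL:
SELECT a.name, b.name AS category
FROM products a
LEFT JOIN categories b ON a.category_id = b.id

Result:
name    | category
--------+---------
Charger | Toys    
Camera  | Apparel 
Laptop  | Apparel 
Cable   | Toys    
Printer | NULL    


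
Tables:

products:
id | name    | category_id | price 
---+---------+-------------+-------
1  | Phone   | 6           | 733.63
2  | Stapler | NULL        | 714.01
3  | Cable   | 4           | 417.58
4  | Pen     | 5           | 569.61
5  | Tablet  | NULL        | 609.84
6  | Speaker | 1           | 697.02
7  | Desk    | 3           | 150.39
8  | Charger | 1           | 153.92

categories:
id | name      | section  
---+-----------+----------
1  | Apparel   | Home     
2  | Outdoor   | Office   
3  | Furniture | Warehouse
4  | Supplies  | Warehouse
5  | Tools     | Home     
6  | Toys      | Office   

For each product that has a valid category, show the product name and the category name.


INNER JOIN keeps only products rows whose category_id matches an id in categories. Walk through each product:
  - product 1 (Phone): category_id=6 -> matches Toys
  - product 2 (Stapler): category_id=NULL, no match -> dropped
  - product 3 (Cable): category_id=4 -> matches Supplies
  - product 4 (Pen): category_id=5 -> matches Tools
  - product 5 (Tablet): category_id=NULL, no match -> dropped
  - product 6 (Speaker): category_id=1 -> matches Apparel
  - product 7 (Desk): category_id=3 -> matches Furniture
  - product 8 (Charger): category_id=1 -> matches Apparel
So 2 of 8 rows are dropped.

SQL:
SELECT a.name, b.name AS category
FROM products a
INNER JOIN categories b ON a.category_id = b.id

Result:
name    | category 
--------+----------
Phone   | Toys     
Cable   | Supplies 
Pen     | Tools    
Speaker | Apparel  
Desk    | Furniture
Charger | Apparel  


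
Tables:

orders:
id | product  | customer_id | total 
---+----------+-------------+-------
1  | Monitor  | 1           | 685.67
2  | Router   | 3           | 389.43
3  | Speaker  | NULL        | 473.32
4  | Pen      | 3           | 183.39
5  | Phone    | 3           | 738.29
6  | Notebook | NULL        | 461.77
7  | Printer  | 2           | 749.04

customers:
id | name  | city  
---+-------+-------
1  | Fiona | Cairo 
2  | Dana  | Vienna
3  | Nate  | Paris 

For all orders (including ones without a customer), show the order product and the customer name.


LEFT JOIN keeps every row from orders (the left table); where customer_id has no match in customers, the customer columns become NULL. Walk through each order:
  - order 1 (Monitor): customer_id=1 -> matches Fiona
  - order 2 (Router): customer_id=3 -> matches Nate
  - order 3 (Speaker): customer_id=NULL, no match -> kept with NULL
  - order 4 (Pen): customer_id=3 -> matches Nate
  - order 5 (Phone): customer_id=3 -> matches Nate
  - order 6 (Notebook): customer_id=NULL, no match -> kept with NULL
  - order 7 (Printer): customer_id=2 -> matches Dana
All 7 rows appear; 2 have NULL customer.

SQL:
SELECT a.product, b.name AS customer
FROM orders a
LEFT JOIN customers b ON a.customer_id = b.id

Result:
product  | customer
---------+---------
Monitor  | Fiona   
Router   | Nate    
Speaker  | NULL    
Pen      | Nate    
Phone    | Nate    
Notebook | NULL    
Printer  | Dana    


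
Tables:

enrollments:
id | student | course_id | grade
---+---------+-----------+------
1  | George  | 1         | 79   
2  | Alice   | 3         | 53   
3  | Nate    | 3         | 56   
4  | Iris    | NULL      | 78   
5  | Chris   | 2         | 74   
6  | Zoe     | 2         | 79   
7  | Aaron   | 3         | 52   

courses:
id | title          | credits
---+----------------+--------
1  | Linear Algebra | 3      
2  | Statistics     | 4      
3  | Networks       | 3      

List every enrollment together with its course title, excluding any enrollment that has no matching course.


INNER JOIN keeps only enrollments rows whose course_id matches an id in courses. Walk through each enrollment:
  - enrollment 1 (George): course_id=1 -> matches Linear Algebra
  - enrollment 2 (Alice): course_id=3 -> matches Networks
  - enrollment 3 (Nate): course_id=3 -> matches Networks
  - enrollment 4 (Iris): course_id=NULL, no match -> dropped
  - enrollment 5 (Chris): course_id=2 -> matches Statistics
  - enrollment 6 (Zoe): course_id=2 -> matches Statistics
  - enrollment 7 (Aaron): course_id=3 -> matches Networks
So 1 of 7 rows is dropped.

SQL:
SELECT a.student, b.title AS course
FROM enrollments a
INNER JOIN courses b ON a.course_id = b.id

Result:
student | course        
--------+---------------
George  | Linear Algebra
Alice   | Networks      
Nate    | Networks      
Chris   | Statistics    
Zoe     | Statistics    
Aaron   | Networks      


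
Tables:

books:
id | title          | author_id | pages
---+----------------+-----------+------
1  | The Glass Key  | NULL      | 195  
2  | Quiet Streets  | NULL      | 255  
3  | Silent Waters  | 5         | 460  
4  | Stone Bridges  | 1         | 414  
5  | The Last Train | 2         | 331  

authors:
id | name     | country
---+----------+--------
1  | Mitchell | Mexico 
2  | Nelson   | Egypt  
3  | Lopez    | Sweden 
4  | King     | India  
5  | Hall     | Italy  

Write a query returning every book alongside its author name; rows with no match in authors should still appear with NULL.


LEFT JOIN keeps every row from books (the left table); where author_id has no match in authors, the author columns become NULL. Walk through each book:
  - book 1 (The Glass Key): author_id=NULL, no match -> kept with NULL
  - book 2 (Quiet Streets): author_id=NULL, no match -> kept with NULL
  - book 3 (Silent Waters): author_id=5 -> matches Hall
  - book 4 (Stone Bridges): author_id=1 -> matches Mitchell
  - book 5 (The Last Train): author_id=2 -> matches Nelson
All 5 rows appear; 2 have NULL author.

SQL:
SELECT a.title, b.name AS author
FROM books a
LEFT JOIN authors b ON a.author_id = b.id

Result:
title          | author  
---------------+---------
The Glass Key  | NULL    
Quiet Streets  | NULL    
Silent Waters  | Hall    
Stone Bridges  | Mitchell
The Last Train | Nelson  


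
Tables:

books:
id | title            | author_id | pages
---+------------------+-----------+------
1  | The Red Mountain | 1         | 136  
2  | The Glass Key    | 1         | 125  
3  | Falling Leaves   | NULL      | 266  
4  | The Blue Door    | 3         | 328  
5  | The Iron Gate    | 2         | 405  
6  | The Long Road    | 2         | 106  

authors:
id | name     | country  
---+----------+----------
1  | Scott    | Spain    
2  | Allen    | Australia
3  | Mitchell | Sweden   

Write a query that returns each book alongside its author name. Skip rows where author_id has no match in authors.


INNER JOIN keeps only books rows whose author_id matches an id in authors. Walk through each book:
  - book 1 (The Red Mountain): author_id=1 -> matches Scott
  - book 2 (The Glass Key): author_id=1 -> matches Scott
  - book 3 (Falling Leaves): author_id=NULL, no match -> dropped
  - book 4 (The Blue Door): author_id=3 -> matches Mitchell
  - book 5 (The Iron Gate): author_id=2 -> matches Allen
  - book 6 (The Long Road): author_id=2 -> matches Allen
So 1 of 6 rows is dropped.

SQL:
SELECT a.title, b.name AS author
FROM books a
INNER JOIN authors b ON a.author_id = b.id

Result:
title            | author  
-----------------+---------
The Red Mountain | Scott   
The Glass Key    | Scott   
The Blue Door    | Mitchell
The Iron Gate    | Allen   
The Long Road    | Allen   


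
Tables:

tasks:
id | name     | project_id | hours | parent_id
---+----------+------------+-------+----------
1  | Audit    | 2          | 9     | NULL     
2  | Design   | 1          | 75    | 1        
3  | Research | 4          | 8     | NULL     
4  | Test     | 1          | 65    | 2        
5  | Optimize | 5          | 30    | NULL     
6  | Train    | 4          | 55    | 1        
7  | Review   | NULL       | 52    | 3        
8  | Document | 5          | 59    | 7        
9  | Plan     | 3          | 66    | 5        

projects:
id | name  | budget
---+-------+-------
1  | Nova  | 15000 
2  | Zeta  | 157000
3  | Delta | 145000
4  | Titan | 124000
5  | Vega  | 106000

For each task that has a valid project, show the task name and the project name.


INNER JOIN keeps only tasks rows whose project_id matches an id in projects. Walk through each task:
  - task 1 (Audit): project_id=2 -> matches Zeta
  - task 2 (Design): project_id=1 -> matches Nova
  - task 3 (Research): project_id=4 -> matches Titan
  - task 4 (Test): project_id=1 -> matches Nova
  - task 5 (Optimize): project_id=5 -> matches Vega
  - task 6 (Train): project_id=4 -> matches Titan
  - task 7 (Review): project_id=NULL, no match -> dropped
  - task 8 (Document): project_id=5 -> matches Vega
  - task 9 (Plan): project_id=3 -> matches Delta
So 1 of 9 rows is dropped.

SQL:
SELECT a.name, b.name AS project
FROM tasks a
INNER JOIN projects b ON a.project_id = b.id

Result:
name     | project
---------+--------
Audit    | Zeta   
Design   | Nova   
Research | Titan  
Test     | Nova   
Optimize | Vega   
Train    | Titan  
Document | Vega   
Plan     | Delta  
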